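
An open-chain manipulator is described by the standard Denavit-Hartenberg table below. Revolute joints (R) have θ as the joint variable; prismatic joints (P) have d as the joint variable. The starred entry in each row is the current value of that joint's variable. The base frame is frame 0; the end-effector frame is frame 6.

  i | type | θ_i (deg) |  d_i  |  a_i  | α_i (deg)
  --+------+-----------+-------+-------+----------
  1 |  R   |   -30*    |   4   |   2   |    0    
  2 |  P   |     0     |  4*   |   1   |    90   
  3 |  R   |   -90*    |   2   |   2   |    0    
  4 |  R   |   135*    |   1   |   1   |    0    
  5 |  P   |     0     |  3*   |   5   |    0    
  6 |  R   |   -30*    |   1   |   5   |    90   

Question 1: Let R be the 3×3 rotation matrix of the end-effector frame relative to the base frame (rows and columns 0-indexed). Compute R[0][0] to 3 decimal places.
End-effector x-axis (col 0 of R) = (0.8365,-0.4830,0.2588)
R[0][0] = 0.8365

0.837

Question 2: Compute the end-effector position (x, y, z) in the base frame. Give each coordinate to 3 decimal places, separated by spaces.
6.955 -12.098 11.537

after link 1: o_1 = (1.7321, -1.0000, 4.0000)
after link 2: o_2 = (2.5981, -1.5000, 8.0000)
after link 3: o_3 = (1.5981, -3.2321, 6.0000)
after link 4: o_4 = (1.7104, -4.4516, 6.7071)
after link 5: o_5 = (3.2723, -8.8175, 10.2426)
after link 6: o_6 = (6.9549, -12.0983, 11.5367)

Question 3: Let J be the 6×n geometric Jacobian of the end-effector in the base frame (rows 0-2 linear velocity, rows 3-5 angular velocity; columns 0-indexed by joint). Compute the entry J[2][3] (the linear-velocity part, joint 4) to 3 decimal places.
axis z_3 = (-0.5000,-0.8660,0.0000); lever o_n−o_3 = (5.3568,-8.8663,5.5367)
cross product → J_v[:, 3] = (-4.7950,2.7684,9.0723)
J_ω[:, 3] = z_3
entry J[2][3] = 9.0723

9.072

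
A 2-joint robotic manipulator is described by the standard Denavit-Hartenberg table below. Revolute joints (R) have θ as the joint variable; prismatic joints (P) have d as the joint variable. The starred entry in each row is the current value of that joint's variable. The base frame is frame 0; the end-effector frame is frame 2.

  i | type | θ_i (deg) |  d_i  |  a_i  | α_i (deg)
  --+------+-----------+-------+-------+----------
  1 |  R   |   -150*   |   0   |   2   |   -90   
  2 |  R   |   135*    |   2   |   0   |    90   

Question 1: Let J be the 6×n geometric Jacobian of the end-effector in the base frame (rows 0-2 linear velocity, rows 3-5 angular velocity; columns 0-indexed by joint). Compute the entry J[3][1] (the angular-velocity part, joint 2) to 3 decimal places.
0.500

axis z_1 = (0.5000,-0.8660,0.0000); lever o_n−o_1 = (1.0000,-1.7321,0.0000)
cross product → J_v[:, 1] = (-0.0000,0.0000,0.0000)
J_ω[:, 1] = z_1
entry J[3][1] = 0.5000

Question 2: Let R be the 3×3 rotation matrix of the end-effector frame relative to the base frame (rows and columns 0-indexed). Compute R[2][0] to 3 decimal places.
End-effector x-axis (col 0 of R) = (0.6124,0.3536,-0.7071)
R[2][0] = -0.7071

-0.707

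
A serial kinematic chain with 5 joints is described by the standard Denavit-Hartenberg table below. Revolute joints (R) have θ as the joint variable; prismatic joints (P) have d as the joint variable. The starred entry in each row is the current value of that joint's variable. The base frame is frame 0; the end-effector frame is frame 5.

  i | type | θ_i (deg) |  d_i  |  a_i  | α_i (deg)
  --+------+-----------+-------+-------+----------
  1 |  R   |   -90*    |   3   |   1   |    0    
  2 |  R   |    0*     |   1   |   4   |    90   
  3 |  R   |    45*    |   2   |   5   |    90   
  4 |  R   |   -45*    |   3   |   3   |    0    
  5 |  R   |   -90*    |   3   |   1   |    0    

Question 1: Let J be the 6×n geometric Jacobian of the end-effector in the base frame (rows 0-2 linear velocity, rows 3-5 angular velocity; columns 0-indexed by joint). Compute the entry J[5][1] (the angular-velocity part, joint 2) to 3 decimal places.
axis z_1 = (0.0000,0.0000,1.0000); lever o_n−o_1 = (0.8284,-12.7782,1.2929)
cross product → J_v[:, 1] = (12.7782,0.8284,-0.0000)
J_ω[:, 1] = z_1
entry J[5][1] = 1.0000

1.000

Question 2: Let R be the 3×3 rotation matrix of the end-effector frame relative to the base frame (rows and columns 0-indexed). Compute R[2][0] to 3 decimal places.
End-effector x-axis (col 0 of R) = (0.7071,0.5000,-0.5000)
R[2][0] = -0.5000

-0.500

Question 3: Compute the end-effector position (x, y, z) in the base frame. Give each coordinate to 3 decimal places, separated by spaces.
0.828 -13.778 4.293

after link 1: o_1 = (0.0000, -1.0000, 3.0000)
after link 2: o_2 = (0.0000, -5.0000, 4.0000)
after link 3: o_3 = (-2.0000, -8.5355, 7.5355)
after link 4: o_4 = (0.1213, -12.1569, 6.9142)
after link 5: o_5 = (0.8284, -13.7782, 4.2929)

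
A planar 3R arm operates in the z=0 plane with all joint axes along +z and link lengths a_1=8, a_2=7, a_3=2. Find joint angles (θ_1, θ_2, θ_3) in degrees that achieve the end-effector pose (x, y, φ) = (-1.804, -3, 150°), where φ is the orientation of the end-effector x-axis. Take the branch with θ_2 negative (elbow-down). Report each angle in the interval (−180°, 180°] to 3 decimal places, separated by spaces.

-30.002 -150.000 -29.998

wrist centre = target − a_3·(cos φ, sin φ) = (-0.0719, -4.0000)
cos θ_2 = (16.0052−8²−7²)/(2·8·7) = -0.8660; θ_2 = -150.0000° (elbow-down)
β = atan2(-4.0000,-0.0719) = -91.0305°; ψ = atan2(-3.5000,1.9378) = -61.0283°
θ_1 = β − ψ = -30.0022°
θ_3 = φ − θ_1 − θ_2 = -29.9978° (wrapped to (-180°,180°])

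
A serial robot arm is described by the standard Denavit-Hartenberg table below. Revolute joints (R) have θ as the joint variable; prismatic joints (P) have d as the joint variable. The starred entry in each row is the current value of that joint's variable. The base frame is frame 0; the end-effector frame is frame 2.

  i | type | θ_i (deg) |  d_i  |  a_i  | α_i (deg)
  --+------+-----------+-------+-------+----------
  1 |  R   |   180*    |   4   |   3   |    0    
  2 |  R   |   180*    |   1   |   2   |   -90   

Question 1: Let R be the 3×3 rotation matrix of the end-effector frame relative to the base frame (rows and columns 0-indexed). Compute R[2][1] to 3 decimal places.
-1.000

End-effector y-axis (col 1 of R) = (0.0000,0.0000,-1.0000)
R[2][1] = -1.0000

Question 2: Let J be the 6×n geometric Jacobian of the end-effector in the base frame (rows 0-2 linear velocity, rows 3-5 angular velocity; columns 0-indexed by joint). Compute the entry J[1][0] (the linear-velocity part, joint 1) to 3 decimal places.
axis z_0 = ẑ; lever o_n−o_0 = (-1.0000,-0.0000,5.0000)
cross product → J_v[:, 0] = (0.0000,-1.0000,0.0000)
J_ω[:, 0] = z_0
entry J[1][0] = -1.0000

-1.000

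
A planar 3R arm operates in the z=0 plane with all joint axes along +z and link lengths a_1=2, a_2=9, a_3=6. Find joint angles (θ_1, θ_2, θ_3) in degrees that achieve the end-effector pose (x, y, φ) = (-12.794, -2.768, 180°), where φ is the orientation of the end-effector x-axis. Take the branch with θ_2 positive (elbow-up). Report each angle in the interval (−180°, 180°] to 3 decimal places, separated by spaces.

59.990 150.009 -29.999

wrist centre = target − a_3·(cos φ, sin φ) = (-6.7940, -2.7680)
cos θ_2 = (53.8203−2²−9²)/(2·2·9) = -0.8661; θ_2 = 150.0090° (elbow-up)
β = atan2(-2.7680,-6.7940) = -157.8331°; ψ = atan2(4.4988,-5.7949) = 142.1768°
θ_1 = β − ψ = -300.0099°
θ_3 = φ − θ_1 − θ_2 = -29.9991° (wrapped to (-180°,180°])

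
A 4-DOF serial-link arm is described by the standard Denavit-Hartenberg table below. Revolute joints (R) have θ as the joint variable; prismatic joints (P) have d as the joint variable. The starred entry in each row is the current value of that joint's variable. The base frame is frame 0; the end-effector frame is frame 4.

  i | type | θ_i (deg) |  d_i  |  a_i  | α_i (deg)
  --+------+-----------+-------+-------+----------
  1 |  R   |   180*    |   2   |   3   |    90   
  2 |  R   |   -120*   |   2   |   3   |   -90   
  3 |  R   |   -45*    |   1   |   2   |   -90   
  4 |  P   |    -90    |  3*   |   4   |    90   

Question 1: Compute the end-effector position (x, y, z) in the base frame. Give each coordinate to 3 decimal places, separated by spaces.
after link 1: o_1 = (-3.0000, 0.0000, 2.0000)
after link 2: o_2 = (-1.5000, 2.0000, -0.5981)
after link 3: o_3 = (-1.6589, 3.4142, -2.3228)
after link 4: o_4 = (-4.0624, 1.2929, -6.1599)

-4.062 1.293 -6.160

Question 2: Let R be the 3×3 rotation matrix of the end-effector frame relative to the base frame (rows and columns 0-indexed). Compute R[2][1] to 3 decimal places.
-0.612

End-effector y-axis (col 1 of R) = (0.3536,-0.7071,-0.6124)
R[2][1] = -0.6124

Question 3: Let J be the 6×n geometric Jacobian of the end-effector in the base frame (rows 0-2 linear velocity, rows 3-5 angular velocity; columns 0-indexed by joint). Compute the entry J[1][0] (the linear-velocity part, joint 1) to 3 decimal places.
-4.062

axis z_0 = ẑ; lever o_n−o_0 = (-4.0624,1.2929,-6.1599)
cross product → J_v[:, 0] = (-1.2929,-4.0624,0.0000)
J_ω[:, 0] = z_0
entry J[1][0] = -4.0624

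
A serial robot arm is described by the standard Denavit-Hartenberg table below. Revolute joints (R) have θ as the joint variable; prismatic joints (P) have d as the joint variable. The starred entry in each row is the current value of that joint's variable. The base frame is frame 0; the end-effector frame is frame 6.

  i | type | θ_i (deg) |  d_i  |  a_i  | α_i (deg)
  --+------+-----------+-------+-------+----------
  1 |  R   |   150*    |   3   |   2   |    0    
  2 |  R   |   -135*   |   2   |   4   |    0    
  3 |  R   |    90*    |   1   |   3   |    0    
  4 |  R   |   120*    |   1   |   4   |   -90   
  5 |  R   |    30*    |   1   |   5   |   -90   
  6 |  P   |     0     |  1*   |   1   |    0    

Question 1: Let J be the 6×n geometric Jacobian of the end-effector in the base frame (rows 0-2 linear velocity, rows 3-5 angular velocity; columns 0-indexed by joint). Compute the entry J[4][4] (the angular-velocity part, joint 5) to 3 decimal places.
-0.707

axis z_4 = (0.7071,-0.7071,0.0000); lever o_n−o_4 = (-2.6136,-4.0278,-3.8660)
cross product → J_v[:, 4] = (2.7337,2.7337,-4.6962)
J_ω[:, 4] = z_4
entry J[4][4] = -0.7071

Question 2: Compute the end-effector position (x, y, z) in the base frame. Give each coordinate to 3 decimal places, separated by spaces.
after link 1: o_1 = (-1.7321, 1.0000, 3.0000)
after link 2: o_2 = (2.1317, 2.0353, 5.0000)
after link 3: o_3 = (1.3552, 4.9331, 6.0000)
after link 4: o_4 = (-1.4732, 2.1046, 7.0000)
after link 5: o_5 = (-3.8280, -1.6643, 4.5000)
after link 6: o_6 = (-4.0868, -1.9232, 3.1340)

-4.087 -1.923 3.134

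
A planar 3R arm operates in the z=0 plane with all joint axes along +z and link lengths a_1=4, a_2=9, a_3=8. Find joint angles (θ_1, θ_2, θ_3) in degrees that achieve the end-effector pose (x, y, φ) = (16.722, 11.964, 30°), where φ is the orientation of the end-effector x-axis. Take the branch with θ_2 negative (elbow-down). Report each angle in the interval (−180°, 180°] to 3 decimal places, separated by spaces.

wrist centre = target − a_3·(cos φ, sin φ) = (9.7938, 7.9640)
cos θ_2 = (159.3438−4²−9²)/(2·4·9) = 0.8659; θ_2 = -30.0160° (elbow-down)
β = atan2(7.9640,9.7938) = 39.1169°; ψ = atan2(-4.5022,11.7930) = -20.8953°
θ_1 = β − ψ = 60.0122°
θ_3 = φ − θ_1 − θ_2 = 0.0039° (wrapped to (-180°,180°])

60.012 -30.016 0.004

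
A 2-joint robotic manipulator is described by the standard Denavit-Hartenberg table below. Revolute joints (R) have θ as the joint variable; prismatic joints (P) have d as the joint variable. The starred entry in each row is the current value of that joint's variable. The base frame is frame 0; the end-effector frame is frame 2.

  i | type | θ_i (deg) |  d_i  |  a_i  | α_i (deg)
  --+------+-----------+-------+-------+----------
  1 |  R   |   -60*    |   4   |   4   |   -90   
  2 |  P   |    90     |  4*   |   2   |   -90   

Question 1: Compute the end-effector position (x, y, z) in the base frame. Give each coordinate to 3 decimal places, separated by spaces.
after link 1: o_1 = (2.0000, -3.4641, 4.0000)
after link 2: o_2 = (5.4641, -1.4641, 2.0000)

5.464 -1.464 2.000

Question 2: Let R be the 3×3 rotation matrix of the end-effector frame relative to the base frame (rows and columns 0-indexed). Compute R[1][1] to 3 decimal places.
-0.500

End-effector y-axis (col 1 of R) = (-0.8660,-0.5000,-0.0000)
R[1][1] = -0.5000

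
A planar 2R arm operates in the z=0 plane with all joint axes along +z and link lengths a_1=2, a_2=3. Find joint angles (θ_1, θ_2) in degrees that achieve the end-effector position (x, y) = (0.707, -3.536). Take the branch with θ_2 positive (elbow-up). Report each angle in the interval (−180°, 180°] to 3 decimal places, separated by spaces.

cos θ_2 = (13.0031−2²−3²)/(2·2·3) = 0.0003; θ_2 = 89.9850° (elbow-up)
β = atan2(-3.5360,0.7070) = -78.6932°; ψ = atan2(3.0000,2.0008) = 56.2995°
θ_1 = β − ψ = -134.9927°

-134.993 89.985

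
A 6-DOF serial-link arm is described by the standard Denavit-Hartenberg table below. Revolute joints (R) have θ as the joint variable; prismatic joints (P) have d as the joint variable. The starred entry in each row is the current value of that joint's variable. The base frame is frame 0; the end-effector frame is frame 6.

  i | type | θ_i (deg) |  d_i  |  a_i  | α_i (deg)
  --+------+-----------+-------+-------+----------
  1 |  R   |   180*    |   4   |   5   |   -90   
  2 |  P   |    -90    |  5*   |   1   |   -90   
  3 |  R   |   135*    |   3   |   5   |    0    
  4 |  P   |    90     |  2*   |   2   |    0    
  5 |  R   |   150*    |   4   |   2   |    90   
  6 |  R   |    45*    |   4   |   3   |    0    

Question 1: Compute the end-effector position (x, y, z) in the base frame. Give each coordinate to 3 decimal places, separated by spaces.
-16.121 -5.676 5.066

after link 1: o_1 = (-5.0000, 0.0000, 4.0000)
after link 2: o_2 = (-5.0000, -5.0000, 5.0000)
after link 3: o_3 = (-8.0000, -1.4645, 1.4645)
after link 4: o_4 = (-10.0000, -2.8787, 0.0503)
after link 5: o_5 = (-14.0000, -2.3610, 1.9821)
after link 6: o_6 = (-16.1213, -5.6757, 5.0664)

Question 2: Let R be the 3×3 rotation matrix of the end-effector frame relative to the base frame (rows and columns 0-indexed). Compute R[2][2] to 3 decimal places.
0.259

End-effector z-axis (col 2 of R) = (-0.0000,-0.9659,0.2588)
R[2][2] = 0.2588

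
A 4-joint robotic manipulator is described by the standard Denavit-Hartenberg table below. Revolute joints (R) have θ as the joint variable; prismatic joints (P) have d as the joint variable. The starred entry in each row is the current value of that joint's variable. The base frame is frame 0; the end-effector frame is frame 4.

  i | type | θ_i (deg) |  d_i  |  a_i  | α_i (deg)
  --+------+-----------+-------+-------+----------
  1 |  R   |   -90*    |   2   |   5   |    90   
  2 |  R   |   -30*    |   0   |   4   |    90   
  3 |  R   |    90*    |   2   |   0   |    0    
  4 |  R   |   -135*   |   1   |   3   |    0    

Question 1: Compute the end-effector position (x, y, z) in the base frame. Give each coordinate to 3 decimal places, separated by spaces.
2.121 -8.801 -3.659

after link 1: o_1 = (0.0000, -5.0000, 2.0000)
after link 2: o_2 = (0.0000, -8.4641, 0.0000)
after link 3: o_3 = (0.0000, -7.4641, -1.7321)
after link 4: o_4 = (2.1213, -8.8012, -3.6587)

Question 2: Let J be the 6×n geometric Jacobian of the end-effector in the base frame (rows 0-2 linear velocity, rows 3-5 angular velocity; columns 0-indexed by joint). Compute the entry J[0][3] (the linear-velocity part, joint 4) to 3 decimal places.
-2.121

axis z_3 = (-0.0000,0.5000,-0.8660); lever o_n−o_3 = (2.1213,-1.3371,-1.9267)
cross product → J_v[:, 3] = (-2.1213,-1.8371,-1.0607)
J_ω[:, 3] = z_3
entry J[0][3] = -2.1213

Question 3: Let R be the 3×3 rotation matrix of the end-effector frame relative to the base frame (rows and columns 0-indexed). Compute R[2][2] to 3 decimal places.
End-effector z-axis (col 2 of R) = (-0.0000,0.5000,-0.8660)
R[2][2] = -0.8660

-0.866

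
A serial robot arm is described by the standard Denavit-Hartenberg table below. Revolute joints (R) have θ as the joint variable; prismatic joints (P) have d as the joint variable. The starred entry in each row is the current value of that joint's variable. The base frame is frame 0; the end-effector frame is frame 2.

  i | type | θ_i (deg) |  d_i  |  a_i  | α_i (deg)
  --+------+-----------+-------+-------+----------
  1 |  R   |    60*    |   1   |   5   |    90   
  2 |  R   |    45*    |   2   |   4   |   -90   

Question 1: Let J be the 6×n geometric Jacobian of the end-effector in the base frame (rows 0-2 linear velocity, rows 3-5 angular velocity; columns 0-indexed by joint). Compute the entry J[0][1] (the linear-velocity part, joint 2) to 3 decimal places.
-1.414

axis z_1 = (0.8660,-0.5000,0.0000); lever o_n−o_1 = (3.1463,1.4495,2.8284)
cross product → J_v[:, 1] = (-1.4142,-2.4495,2.8284)
J_ω[:, 1] = z_1
entry J[0][1] = -1.4142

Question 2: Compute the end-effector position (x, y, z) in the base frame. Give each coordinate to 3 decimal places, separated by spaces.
after link 1: o_1 = (2.5000, 4.3301, 1.0000)
after link 2: o_2 = (5.6463, 5.7796, 3.8284)

5.646 5.780 3.828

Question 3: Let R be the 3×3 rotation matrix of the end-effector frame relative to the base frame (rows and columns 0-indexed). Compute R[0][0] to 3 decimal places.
End-effector x-axis (col 0 of R) = (0.3536,0.6124,0.7071)
R[0][0] = 0.3536

0.354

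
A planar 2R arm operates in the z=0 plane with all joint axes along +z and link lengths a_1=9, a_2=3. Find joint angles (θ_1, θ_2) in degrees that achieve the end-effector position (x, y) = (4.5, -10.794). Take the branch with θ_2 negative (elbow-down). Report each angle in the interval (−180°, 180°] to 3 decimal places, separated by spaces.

-59.997 -30.010

cos θ_2 = (136.7604−9²−3²)/(2·9·3) = 0.8659; θ_2 = -30.0105° (elbow-down)
β = atan2(-10.7940,4.5000) = -67.3688°; ψ = atan2(-1.5005,11.5978) = -7.3717°
θ_1 = β − ψ = -59.9971°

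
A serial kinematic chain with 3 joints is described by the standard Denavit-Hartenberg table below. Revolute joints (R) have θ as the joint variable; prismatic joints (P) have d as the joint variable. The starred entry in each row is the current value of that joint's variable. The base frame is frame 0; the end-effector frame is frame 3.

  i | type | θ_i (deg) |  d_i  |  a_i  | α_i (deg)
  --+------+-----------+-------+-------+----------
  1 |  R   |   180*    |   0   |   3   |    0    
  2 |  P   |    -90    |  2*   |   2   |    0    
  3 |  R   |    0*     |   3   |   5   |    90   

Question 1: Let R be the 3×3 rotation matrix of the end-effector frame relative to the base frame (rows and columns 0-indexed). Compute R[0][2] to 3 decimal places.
End-effector z-axis (col 2 of R) = (1.0000,-0.0000,0.0000)
R[0][2] = 1.0000

1.000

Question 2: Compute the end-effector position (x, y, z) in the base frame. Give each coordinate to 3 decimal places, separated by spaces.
-3.000 7.000 5.000

after link 1: o_1 = (-3.0000, 0.0000, 0.0000)
after link 2: o_2 = (-3.0000, 2.0000, 2.0000)
after link 3: o_3 = (-3.0000, 7.0000, 5.0000)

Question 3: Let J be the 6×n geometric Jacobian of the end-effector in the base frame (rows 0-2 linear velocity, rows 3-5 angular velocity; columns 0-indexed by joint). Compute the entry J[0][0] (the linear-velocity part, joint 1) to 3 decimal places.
axis z_0 = ẑ; lever o_n−o_0 = (-3.0000,7.0000,5.0000)
cross product → J_v[:, 0] = (-7.0000,-3.0000,0.0000)
J_ω[:, 0] = z_0
entry J[0][0] = -7.0000

-7.000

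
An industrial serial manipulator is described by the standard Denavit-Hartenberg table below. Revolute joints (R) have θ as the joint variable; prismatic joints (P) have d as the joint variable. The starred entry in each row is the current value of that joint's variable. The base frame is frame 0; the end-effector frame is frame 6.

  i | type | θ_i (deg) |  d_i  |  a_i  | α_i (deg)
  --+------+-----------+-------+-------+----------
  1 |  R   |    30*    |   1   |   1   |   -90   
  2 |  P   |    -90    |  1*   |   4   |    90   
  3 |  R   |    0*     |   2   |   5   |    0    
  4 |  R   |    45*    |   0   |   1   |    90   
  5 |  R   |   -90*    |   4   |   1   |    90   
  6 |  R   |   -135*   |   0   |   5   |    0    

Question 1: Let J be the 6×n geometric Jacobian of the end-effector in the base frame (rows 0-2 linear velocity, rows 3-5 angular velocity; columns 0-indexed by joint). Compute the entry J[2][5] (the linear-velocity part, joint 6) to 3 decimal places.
-2.500

axis z_5 = (0.3536,-0.6124,-0.7071); lever o_n−o_5 = (-4.3119,0.3973,-2.5000)
cross product → J_v[:, 5] = (1.8119,3.9328,-2.5000)
J_ω[:, 5] = z_5
entry J[2][5] = -2.5000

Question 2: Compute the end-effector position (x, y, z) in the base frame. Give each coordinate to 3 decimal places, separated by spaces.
after link 1: o_1 = (0.8660, 0.5000, 1.0000)
after link 2: o_2 = (0.3660, 1.3660, 5.0000)
after link 3: o_3 = (-1.3660, 0.3660, 10.0000)
after link 4: o_4 = (-1.7196, 0.9784, 10.7071)
after link 5: o_5 = (0.5607, -0.9711, 13.5355)
after link 6: o_6 = (-3.7512, -0.5738, 11.0355)

-3.751 -0.574 11.036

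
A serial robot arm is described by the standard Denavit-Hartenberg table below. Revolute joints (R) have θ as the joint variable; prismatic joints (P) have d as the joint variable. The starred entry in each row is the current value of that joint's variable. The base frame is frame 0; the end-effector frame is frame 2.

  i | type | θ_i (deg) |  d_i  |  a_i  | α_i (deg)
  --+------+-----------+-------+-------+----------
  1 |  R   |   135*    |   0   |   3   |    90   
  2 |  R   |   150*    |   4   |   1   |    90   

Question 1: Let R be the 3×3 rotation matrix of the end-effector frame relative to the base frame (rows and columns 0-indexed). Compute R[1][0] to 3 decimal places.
-0.612

End-effector x-axis (col 0 of R) = (0.6124,-0.6124,0.5000)
R[1][0] = -0.6124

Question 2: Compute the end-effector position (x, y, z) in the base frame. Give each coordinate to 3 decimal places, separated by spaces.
1.319 4.337 0.500

after link 1: o_1 = (-2.1213, 2.1213, 0.0000)
after link 2: o_2 = (1.3195, 4.3374, 0.5000)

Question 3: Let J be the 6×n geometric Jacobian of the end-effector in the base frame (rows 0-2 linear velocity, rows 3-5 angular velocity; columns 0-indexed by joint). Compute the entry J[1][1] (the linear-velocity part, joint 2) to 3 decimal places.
-0.354

axis z_1 = (0.7071,0.7071,0.0000); lever o_n−o_1 = (3.4408,2.2161,0.5000)
cross product → J_v[:, 1] = (0.3536,-0.3536,-0.8660)
J_ω[:, 1] = z_1
entry J[1][1] = -0.3536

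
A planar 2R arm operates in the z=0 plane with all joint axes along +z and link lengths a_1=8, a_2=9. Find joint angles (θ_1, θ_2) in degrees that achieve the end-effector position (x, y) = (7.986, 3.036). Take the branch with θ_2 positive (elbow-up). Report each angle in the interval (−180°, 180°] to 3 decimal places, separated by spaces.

cos θ_2 = (72.9935−8²−9²)/(2·8·9) = -0.5000; θ_2 = 120.0030° (elbow-up)
β = atan2(3.0360,7.9860) = 20.8151°; ψ = atan2(7.7940,3.4996) = 65.8194°
θ_1 = β − ψ = -45.0043°

-45.004 120.003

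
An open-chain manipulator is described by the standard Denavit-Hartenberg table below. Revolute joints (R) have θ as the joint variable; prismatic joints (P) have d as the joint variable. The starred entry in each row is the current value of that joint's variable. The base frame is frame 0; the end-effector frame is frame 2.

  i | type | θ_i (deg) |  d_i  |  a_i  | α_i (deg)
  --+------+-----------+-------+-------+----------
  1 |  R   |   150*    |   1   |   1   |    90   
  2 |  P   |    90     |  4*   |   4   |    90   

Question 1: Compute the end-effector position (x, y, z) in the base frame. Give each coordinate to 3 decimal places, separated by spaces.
after link 1: o_1 = (-0.8660, 0.5000, 1.0000)
after link 2: o_2 = (1.1340, 3.9641, 5.0000)

1.134 3.964 5.000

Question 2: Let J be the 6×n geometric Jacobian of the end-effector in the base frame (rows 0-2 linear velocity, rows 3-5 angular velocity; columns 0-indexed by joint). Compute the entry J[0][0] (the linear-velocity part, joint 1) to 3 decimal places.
-3.964

axis z_0 = ẑ; lever o_n−o_0 = (1.1340,3.9641,5.0000)
cross product → J_v[:, 0] = (-3.9641,1.1340,0.0000)
J_ω[:, 0] = z_0
entry J[0][0] = -3.9641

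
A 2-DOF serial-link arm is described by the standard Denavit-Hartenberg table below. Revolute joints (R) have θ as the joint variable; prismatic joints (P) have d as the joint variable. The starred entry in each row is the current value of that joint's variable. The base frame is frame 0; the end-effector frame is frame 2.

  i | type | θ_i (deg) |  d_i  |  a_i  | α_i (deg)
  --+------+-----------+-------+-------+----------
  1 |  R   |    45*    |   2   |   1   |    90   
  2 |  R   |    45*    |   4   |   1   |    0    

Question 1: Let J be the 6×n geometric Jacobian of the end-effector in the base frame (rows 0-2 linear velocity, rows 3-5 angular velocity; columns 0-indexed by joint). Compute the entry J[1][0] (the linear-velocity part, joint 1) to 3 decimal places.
axis z_0 = ẑ; lever o_n−o_0 = (4.0355,-1.6213,2.7071)
cross product → J_v[:, 0] = (1.6213,4.0355,-0.0000)
J_ω[:, 0] = z_0
entry J[1][0] = 4.0355

4.036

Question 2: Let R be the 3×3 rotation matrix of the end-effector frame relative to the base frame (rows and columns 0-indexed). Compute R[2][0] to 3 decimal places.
0.707

End-effector x-axis (col 0 of R) = (0.5000,0.5000,0.7071)
R[2][0] = 0.7071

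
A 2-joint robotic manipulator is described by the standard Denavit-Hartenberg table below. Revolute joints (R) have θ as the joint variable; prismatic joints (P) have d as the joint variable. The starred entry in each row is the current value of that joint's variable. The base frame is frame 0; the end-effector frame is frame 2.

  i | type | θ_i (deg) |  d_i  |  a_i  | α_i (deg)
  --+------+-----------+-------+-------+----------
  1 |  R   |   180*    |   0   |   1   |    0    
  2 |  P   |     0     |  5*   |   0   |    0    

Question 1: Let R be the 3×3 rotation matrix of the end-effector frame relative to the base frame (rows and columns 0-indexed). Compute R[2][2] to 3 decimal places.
End-effector z-axis (col 2 of R) = (0.0000,0.0000,1.0000)
R[2][2] = 1.0000

1.000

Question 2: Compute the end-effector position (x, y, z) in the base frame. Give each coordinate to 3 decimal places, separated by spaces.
-1.000 0.000 5.000

after link 1: o_1 = (-1.0000, 0.0000, 0.0000)
after link 2: o_2 = (-1.0000, 0.0000, 5.0000)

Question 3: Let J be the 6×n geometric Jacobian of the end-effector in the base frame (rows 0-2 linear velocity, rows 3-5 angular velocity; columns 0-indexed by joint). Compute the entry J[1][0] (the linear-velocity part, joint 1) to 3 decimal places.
-1.000

axis z_0 = ẑ; lever o_n−o_0 = (-1.0000,0.0000,5.0000)
cross product → J_v[:, 0] = (-0.0000,-1.0000,0.0000)
J_ω[:, 0] = z_0
entry J[1][0] = -1.0000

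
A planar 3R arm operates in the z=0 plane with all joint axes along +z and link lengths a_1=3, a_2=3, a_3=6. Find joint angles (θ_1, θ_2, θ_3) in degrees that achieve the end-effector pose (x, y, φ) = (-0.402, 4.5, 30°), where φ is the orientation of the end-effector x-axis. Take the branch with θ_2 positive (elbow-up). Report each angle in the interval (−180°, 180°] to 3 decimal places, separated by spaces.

150.003 29.995 -149.997

wrist centre = target − a_3·(cos φ, sin φ) = (-5.5982, 1.5000)
cos θ_2 = (33.5893−3²−3²)/(2·3·3) = 0.8661; θ_2 = 29.9946° (elbow-up)
β = atan2(1.5000,-5.5982) = 165.0002°; ψ = atan2(1.4998,5.5982) = 14.9973°
θ_1 = β − ψ = 150.0029°
θ_3 = φ − θ_1 − θ_2 = -149.9975° (wrapped to (-180°,180°])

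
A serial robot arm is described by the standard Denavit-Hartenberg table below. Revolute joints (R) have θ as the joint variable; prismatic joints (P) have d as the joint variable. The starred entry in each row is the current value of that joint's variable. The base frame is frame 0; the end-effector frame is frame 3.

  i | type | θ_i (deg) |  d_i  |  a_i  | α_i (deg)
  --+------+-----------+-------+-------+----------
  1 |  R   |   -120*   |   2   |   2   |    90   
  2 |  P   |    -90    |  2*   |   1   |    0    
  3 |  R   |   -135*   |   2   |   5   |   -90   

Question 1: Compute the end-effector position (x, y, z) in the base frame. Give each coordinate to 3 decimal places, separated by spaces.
after link 1: o_1 = (-1.0000, -1.7321, 2.0000)
after link 2: o_2 = (-2.7321, -0.7321, 1.0000)
after link 3: o_3 = (-2.6963, 3.3298, 4.5355)

-2.696 3.330 4.536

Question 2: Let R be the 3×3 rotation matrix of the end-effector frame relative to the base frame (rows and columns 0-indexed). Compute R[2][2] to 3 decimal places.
-0.707

End-effector z-axis (col 2 of R) = (0.3536,0.6124,-0.7071)
R[2][2] = -0.7071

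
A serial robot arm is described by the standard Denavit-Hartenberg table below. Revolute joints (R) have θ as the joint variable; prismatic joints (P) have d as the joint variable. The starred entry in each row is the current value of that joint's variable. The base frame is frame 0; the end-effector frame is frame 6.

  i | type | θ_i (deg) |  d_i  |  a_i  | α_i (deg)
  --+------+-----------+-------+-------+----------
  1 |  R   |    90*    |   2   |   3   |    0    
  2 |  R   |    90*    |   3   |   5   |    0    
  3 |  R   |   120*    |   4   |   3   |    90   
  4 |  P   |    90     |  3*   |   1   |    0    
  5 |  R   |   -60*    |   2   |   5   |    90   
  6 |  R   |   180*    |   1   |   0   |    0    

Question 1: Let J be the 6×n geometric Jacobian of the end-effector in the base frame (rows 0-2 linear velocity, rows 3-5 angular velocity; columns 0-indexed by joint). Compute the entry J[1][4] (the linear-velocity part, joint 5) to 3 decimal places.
axis z_4 = (-0.8660,-0.5000,0.0000); lever o_n−o_4 = (0.6830,-5.1830,1.6340)
cross product → J_v[:, 4] = (-0.8170,1.4151,4.8301)
J_ω[:, 4] = z_4
entry J[1][4] = 1.4151

1.415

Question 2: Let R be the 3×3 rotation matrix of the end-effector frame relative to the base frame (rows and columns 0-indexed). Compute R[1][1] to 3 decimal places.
End-effector y-axis (col 1 of R) = (0.8660,0.5000,-0.0000)
R[1][1] = 0.5000

0.500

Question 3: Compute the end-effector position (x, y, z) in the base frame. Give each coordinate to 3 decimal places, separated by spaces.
-5.415 -6.281 11.634

after link 1: o_1 = (0.0000, 3.0000, 2.0000)
after link 2: o_2 = (-5.0000, 3.0000, 5.0000)
after link 3: o_3 = (-3.5000, 0.4019, 9.0000)
after link 4: o_4 = (-6.0981, -1.0981, 10.0000)
after link 5: o_5 = (-5.6651, -5.8481, 12.5000)
after link 6: o_6 = (-5.4151, -6.2811, 11.6340)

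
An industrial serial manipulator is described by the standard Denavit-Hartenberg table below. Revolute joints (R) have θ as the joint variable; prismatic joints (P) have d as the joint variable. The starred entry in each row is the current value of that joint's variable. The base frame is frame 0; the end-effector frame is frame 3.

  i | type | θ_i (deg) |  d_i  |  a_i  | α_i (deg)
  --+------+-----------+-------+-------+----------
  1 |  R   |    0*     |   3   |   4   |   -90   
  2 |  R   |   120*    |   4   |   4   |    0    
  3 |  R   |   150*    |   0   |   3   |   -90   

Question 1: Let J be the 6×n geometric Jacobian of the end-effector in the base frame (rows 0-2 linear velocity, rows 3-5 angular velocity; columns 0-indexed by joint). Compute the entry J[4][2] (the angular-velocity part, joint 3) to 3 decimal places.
1.000

axis z_2 = (0.0000,1.0000,0.0000); lever o_n−o_2 = (-0.0000,0.0000,3.0000)
cross product → J_v[:, 2] = (3.0000,-0.0000,0.0000)
J_ω[:, 2] = z_2
entry J[4][2] = 1.0000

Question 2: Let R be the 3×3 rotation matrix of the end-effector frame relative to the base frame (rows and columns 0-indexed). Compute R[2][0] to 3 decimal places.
1.000

End-effector x-axis (col 0 of R) = (-0.0000,-0.0000,1.0000)
R[2][0] = 1.0000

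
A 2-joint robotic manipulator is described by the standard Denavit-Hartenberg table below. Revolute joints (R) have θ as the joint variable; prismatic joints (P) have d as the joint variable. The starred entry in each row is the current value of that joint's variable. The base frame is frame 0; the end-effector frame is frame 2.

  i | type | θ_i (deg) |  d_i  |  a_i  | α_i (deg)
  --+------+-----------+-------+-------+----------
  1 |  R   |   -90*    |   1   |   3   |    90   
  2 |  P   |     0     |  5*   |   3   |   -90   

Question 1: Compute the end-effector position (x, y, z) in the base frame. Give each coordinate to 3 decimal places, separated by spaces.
-5.000 -6.000 1.000

after link 1: o_1 = (0.0000, -3.0000, 1.0000)
after link 2: o_2 = (-5.0000, -6.0000, 1.0000)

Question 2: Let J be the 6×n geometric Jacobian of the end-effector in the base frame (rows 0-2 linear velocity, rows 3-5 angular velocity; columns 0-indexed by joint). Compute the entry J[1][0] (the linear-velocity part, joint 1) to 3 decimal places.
axis z_0 = ẑ; lever o_n−o_0 = (-5.0000,-6.0000,1.0000)
cross product → J_v[:, 0] = (6.0000,-5.0000,0.0000)
J_ω[:, 0] = z_0
entry J[1][0] = -5.0000

-5.000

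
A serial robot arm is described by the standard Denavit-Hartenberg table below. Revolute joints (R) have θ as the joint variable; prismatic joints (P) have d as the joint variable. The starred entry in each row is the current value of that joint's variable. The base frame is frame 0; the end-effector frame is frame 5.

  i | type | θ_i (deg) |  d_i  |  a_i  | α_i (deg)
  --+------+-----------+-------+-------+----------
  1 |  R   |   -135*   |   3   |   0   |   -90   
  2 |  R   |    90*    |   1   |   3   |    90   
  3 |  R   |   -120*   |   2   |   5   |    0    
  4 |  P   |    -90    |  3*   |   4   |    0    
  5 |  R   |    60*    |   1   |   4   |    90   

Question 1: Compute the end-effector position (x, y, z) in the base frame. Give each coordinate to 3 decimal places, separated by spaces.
after link 1: o_1 = (0.0000, 0.0000, 3.0000)
after link 2: o_2 = (0.7071, -0.7071, 0.0000)
after link 3: o_3 = (-3.7690, 0.9405, 2.5000)
after link 4: o_4 = (-4.4761, -2.5950, 5.9641)
after link 5: o_5 = (-6.5974, -1.8879, 9.4282)

-6.597 -1.888 9.428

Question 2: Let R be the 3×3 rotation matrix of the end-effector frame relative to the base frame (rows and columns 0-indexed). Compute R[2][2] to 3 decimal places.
0.500

End-effector z-axis (col 2 of R) = (0.6124,-0.6124,0.5000)
R[2][2] = 0.5000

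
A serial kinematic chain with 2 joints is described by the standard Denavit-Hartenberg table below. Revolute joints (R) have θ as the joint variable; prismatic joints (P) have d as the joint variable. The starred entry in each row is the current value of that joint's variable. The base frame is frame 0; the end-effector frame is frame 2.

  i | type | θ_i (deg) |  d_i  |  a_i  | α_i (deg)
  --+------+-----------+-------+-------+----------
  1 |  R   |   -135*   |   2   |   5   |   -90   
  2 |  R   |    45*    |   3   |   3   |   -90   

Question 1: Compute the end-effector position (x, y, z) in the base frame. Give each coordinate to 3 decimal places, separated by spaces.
-2.914 -7.157 -0.121

after link 1: o_1 = (-3.5355, -3.5355, 2.0000)
after link 2: o_2 = (-2.9142, -7.1569, -0.1213)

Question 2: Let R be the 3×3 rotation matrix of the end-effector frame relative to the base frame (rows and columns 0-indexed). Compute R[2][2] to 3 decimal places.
End-effector z-axis (col 2 of R) = (0.5000,0.5000,-0.7071)
R[2][2] = -0.7071

-0.707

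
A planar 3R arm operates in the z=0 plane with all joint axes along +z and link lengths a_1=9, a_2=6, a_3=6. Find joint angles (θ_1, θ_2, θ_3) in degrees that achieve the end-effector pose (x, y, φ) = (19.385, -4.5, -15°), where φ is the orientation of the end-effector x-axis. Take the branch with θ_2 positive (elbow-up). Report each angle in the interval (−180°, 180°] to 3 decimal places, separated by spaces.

-30.003 45.007 -30.004

wrist centre = target − a_3·(cos φ, sin φ) = (13.5894, -2.9471)
cos θ_2 = (193.3583−9²−6²)/(2·9·6) = 0.7070; θ_2 = 45.0069° (elbow-up)
β = atan2(-2.9471,13.5894) = -12.2360°; ψ = atan2(4.2432,13.2421) = 17.7669°
θ_1 = β − ψ = -30.0029°
θ_3 = φ − θ_1 − θ_2 = -30.0040° (wrapped to (-180°,180°])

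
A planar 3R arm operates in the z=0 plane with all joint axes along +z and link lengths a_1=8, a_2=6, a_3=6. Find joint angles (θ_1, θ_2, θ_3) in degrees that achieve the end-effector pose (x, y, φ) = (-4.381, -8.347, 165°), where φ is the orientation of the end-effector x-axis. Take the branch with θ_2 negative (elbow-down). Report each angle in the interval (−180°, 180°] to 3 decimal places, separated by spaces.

-45.000 -89.994 -60.005

wrist centre = target − a_3·(cos φ, sin φ) = (1.4146, -9.8999)
cos θ_2 = (100.0093−8²−6²)/(2·8·6) = 0.0001; θ_2 = -89.9945° (elbow-down)
β = atan2(-9.8999,1.4146) = -81.8683°; ψ = atan2(-6.0000,8.0006) = -36.8679°
θ_1 = β − ψ = -45.0004°
θ_3 = φ − θ_1 − θ_2 = -60.0051° (wrapped to (-180°,180°])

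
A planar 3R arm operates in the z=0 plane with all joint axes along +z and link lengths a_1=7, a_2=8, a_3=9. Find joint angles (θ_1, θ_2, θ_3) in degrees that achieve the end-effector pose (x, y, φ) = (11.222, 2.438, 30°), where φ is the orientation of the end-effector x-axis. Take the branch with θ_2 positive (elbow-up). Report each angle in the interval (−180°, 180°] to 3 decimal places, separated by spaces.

wrist centre = target − a_3·(cos φ, sin φ) = (3.4278, -2.0620)
cos θ_2 = (16.0015−7²−8²)/(2·7·8) = -0.8661; θ_2 = 150.0038° (elbow-up)
β = atan2(-2.0620,3.4278) = -31.0293°; ψ = atan2(3.9995,0.0715) = 88.9754°
θ_1 = β − ψ = -120.0047°
θ_3 = φ − θ_1 − θ_2 = 0.0009° (wrapped to (-180°,180°])

-120.005 150.004 0.001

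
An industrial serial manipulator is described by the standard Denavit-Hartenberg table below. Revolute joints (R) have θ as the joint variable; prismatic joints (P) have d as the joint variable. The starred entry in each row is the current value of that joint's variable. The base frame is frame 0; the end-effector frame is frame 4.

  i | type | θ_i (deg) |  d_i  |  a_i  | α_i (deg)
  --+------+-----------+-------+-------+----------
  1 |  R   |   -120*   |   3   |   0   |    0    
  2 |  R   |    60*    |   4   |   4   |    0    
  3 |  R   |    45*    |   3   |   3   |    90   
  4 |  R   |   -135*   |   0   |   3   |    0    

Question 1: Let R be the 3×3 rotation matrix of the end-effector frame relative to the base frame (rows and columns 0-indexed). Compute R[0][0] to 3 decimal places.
-0.683

End-effector x-axis (col 0 of R) = (-0.6830,0.1830,-0.7071)
R[0][0] = -0.6830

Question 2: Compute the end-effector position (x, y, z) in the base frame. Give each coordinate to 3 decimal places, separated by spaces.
after link 1: o_1 = (0.0000, 0.0000, 3.0000)
after link 2: o_2 = (2.0000, -3.4641, 7.0000)
after link 3: o_3 = (4.8978, -4.2406, 10.0000)
after link 4: o_4 = (2.8487, -3.6915, 7.8787)

2.849 -3.692 7.879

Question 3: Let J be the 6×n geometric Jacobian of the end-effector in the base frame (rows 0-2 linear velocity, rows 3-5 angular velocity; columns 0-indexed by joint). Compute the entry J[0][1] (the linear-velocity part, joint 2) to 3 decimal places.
3.692

axis z_1 = (0.0000,0.0000,1.0000); lever o_n−o_1 = (2.8487,-3.6915,4.8787)
cross product → J_v[:, 1] = (3.6915,2.8487,-0.0000)
J_ω[:, 1] = z_1
entry J[0][1] = 3.6915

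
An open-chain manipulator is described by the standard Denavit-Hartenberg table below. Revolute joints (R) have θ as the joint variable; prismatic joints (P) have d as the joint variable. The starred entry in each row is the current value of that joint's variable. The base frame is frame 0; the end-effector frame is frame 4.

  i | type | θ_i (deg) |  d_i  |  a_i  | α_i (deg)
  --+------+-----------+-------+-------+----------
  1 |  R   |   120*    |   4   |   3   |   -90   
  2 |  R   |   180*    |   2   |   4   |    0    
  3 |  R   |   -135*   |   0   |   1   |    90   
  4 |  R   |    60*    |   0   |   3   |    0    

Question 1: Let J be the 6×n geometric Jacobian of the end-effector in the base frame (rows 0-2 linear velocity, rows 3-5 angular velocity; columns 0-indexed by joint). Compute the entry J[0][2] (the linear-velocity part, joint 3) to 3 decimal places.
0.884

axis z_2 = (-0.8660,-0.5000,0.0000); lever o_n−o_2 = (-3.1339,0.2319,-1.7678)
cross product → J_v[:, 2] = (0.8839,-1.5309,-1.7678)
J_ω[:, 2] = z_2
entry J[0][2] = 0.8839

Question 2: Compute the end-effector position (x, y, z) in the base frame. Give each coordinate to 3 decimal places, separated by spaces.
-4.366 -1.634 2.232

after link 1: o_1 = (-1.5000, 2.5981, 4.0000)
after link 2: o_2 = (-1.2321, -1.8660, 4.0000)
after link 3: o_3 = (-1.5856, -1.2537, 3.2929)
after link 4: o_4 = (-4.3659, -1.6341, 2.2322)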